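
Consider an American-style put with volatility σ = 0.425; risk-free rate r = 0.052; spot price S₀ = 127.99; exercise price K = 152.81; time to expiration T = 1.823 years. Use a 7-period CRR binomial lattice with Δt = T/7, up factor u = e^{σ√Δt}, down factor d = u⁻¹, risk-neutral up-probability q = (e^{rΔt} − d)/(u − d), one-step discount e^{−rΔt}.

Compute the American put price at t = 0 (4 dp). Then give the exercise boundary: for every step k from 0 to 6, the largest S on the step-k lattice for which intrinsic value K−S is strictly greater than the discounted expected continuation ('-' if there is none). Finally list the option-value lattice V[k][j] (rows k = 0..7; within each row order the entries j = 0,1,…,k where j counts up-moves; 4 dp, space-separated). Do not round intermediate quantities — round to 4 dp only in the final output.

price = 38.4893
boundary = - - 82.9451 66.7725 82.9451 103.0346 82.9451
tree:
38.4893
52.7926 23.9175
69.8649 35.5957 11.8056
86.0375 51.0564 19.6730 3.5230
99.0567 69.8649 31.9076 6.8302 0.0000
109.5375 86.0375 49.7754 13.2422 0.0000 0.0000
117.9747 99.0567 69.8649 25.6737 0.0000 0.0000 0.0000
124.7669 109.5375 86.0375 49.7754 0.0000 0.0000 0.0000 0.0000

Δt=0.26043, u=1.24220, d=0.80502, q=0.47718, disc=e^(-rΔt)=0.98655
k=7 terminal: V=max(K-S,0) → 124.7669 109.5375 86.0375 49.7754 0.0000 0.0000 0.0000 0.0000
k=6: j=0 S=34.8353 intr=117.9747 cont=115.9193 V=117.9747[EX]; j=1 S=53.7533 intr=99.0567 cont=97.0013 V=99.0567[EX]; j=2 S=82.9451 intr=69.8649 cont=67.8095 V=69.8649[EX]; j=3 S=127.9900 intr=24.8200 cont=25.6737 V=25.6737[hold]; j=4 S=197.4975 intr=0.0000 cont=0.0000 V=0.0000[hold]; j=5 S=304.7524 intr=0.0000 cont=0.0000 V=0.0000[hold]; j=6 S=470.2542 intr=0.0000 cont=0.0000 V=0.0000[hold]  S*(6)=82.9451
k=5: j=0 S=43.2725 intr=109.5375 cont=107.4820 V=109.5375[EX]; j=1 S=66.7725 intr=86.0375 cont=83.9820 V=86.0375[EX]; j=2 S=103.0346 intr=49.7754 cont=48.1218 V=49.7754[EX]; j=3 S=158.9896 intr=0.0000 cont=13.2422 V=13.2422[hold]; j=4 S=245.3321 intr=0.0000 cont=0.0000 V=0.0000[hold]; j=5 S=378.5645 intr=0.0000 cont=0.0000 V=0.0000[hold]  S*(5)=103.0346
k=4: j=0 S=53.7533 intr=99.0567 cont=97.0013 V=99.0567[EX]; j=1 S=82.9451 intr=69.8649 cont=67.8095 V=69.8649[EX]; j=2 S=127.9900 intr=24.8200 cont=31.9076 V=31.9076[hold]; j=3 S=197.4975 intr=0.0000 cont=6.8302 V=6.8302[hold]; j=4 S=304.7524 intr=0.0000 cont=0.0000 V=0.0000[hold]  S*(4)=82.9451
k=3: j=0 S=66.7725 intr=86.0375 cont=83.9820 V=86.0375[EX]; j=1 S=103.0346 intr=49.7754 cont=51.0564 V=51.0564[hold]; j=2 S=158.9896 intr=0.0000 cont=19.6730 V=19.6730[hold]; j=3 S=245.3321 intr=0.0000 cont=3.5230 V=3.5230[hold]  S*(3)=66.7725
k=2: j=0 S=82.9451 intr=69.8649 cont=68.4126 V=69.8649[EX]; j=1 S=127.9900 intr=24.8200 cont=35.5957 V=35.5957[hold]; j=2 S=197.4975 intr=0.0000 cont=11.8056 V=11.8056[hold]  S*(2)=82.9451
k=1: j=0 S=103.0346 intr=49.7754 cont=52.7926 V=52.7926[hold]; j=1 S=158.9896 intr=0.0000 cont=23.9175 V=23.9175[hold]  S*(1)=-
k=0: j=0 S=127.9900 intr=24.8200 cont=38.4893 V=38.4893[hold]  S*(0)=-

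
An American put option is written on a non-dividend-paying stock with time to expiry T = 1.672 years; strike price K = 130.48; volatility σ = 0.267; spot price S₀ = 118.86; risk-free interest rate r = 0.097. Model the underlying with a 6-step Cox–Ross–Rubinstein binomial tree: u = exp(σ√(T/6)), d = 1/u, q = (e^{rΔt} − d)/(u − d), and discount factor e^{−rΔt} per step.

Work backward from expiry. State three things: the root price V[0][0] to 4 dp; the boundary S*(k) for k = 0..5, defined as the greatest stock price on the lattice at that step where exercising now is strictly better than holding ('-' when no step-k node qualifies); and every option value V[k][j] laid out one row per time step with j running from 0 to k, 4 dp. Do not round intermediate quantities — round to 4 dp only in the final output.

price = 16.3362
boundary = - 103.2342 89.6626 103.2342 89.6626 103.2342
tree:
16.3362
27.2458 8.6202
40.8174 15.5987 3.5952
52.6048 27.2458 7.2711 0.9022
62.8426 40.8174 14.3336 2.1148 0.0000
71.7345 52.6048 27.2458 4.9572 0.0000 0.0000
79.4574 62.8426 40.8174 11.6200 0.0000 0.0000 0.0000

params: Δt=0.27867 u=1.15136 d=0.86854 q=0.56170 e^(-rΔt)=0.97333
t_6 payoffs: 79.4574 62.8426 40.8174 11.6200 0.0000 0.0000 0.0000
t_5: node(5,0) S=58.7455 payoff=71.7345 vs cont=68.2548 → 71.7345 [stop]  node(5,1) S=77.8752 payoff=52.6048 vs cont=49.1251 → 52.6048 [stop]  node(5,2) S=103.2342 payoff=27.2458 vs cont=23.7661 → 27.2458 [stop]  node(5,3) S=136.8510 payoff=0.0000 vs cont=4.9572 → 4.9572 [wait]  node(5,4) S=181.4147 payoff=0.0000 vs cont=0.0000 → 0.0000 [wait]  node(5,5) S=240.4899 payoff=0.0000 vs cont=0.0000 → 0.0000 [wait]  ⇒ S*(5)=103.2342
t_4: node(4,0) S=67.6374 payoff=62.8426 vs cont=59.3629 → 62.8426 [stop]  node(4,1) S=89.6626 payoff=40.8174 vs cont=37.3377 → 40.8174 [stop]  node(4,2) S=118.8600 payoff=11.6200 vs cont=14.3336 → 14.3336 [wait]  node(4,3) S=157.5651 payoff=0.0000 vs cont=2.1148 → 2.1148 [wait]  node(4,4) S=208.8741 payoff=0.0000 vs cont=0.0000 → 0.0000 [wait]  ⇒ S*(4)=89.6626
t_3: node(3,0) S=77.8752 payoff=52.6048 vs cont=49.1251 → 52.6048 [stop]  node(3,1) S=103.2342 payoff=27.2458 vs cont=25.2497 → 27.2458 [stop]  node(3,2) S=136.8510 payoff=0.0000 vs cont=7.2711 → 7.2711 [wait]  node(3,3) S=181.4147 payoff=0.0000 vs cont=0.9022 → 0.9022 [wait]  ⇒ S*(3)=103.2342
t_2: node(2,0) S=89.6626 payoff=40.8174 vs cont=37.3377 → 40.8174 [stop]  node(2,1) S=118.8600 payoff=11.6200 vs cont=15.5987 → 15.5987 [wait]  node(2,2) S=157.5651 payoff=0.0000 vs cont=3.5952 → 3.5952 [wait]  ⇒ S*(2)=89.6626
t_1: node(1,0) S=103.2342 payoff=27.2458 vs cont=25.9413 → 27.2458 [stop]  node(1,1) S=136.8510 payoff=0.0000 vs cont=8.6202 → 8.6202 [wait]  ⇒ S*(1)=103.2342
t_0: node(0,0) S=118.8600 payoff=11.6200 vs cont=16.3362 → 16.3362 [wait]  ⇒ S*(0)=-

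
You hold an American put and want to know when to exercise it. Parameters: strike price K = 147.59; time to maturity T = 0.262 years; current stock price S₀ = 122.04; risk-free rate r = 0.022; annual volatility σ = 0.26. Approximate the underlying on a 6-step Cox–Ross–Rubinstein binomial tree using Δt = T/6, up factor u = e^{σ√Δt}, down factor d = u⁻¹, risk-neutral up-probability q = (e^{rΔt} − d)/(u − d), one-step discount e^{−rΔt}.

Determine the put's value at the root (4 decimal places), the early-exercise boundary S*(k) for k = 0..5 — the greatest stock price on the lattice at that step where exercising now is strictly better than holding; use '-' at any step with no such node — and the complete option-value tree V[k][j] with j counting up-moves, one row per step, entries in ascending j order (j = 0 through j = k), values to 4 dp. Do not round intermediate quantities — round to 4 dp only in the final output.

price = 25.7849
boundary = - 115.5863 122.0400 115.5863 122.0400 128.8540
tree:
25.7849
32.0037 19.4972
38.1160 25.5500 13.3664
43.9052 32.0037 18.9831 7.6681
49.3882 38.1160 25.5500 12.3273 2.9347
54.5813 43.9052 32.0037 18.7360 5.8199 0.0000
59.4997 49.3882 38.1160 25.5500 11.5416 0.0000 0.0000

Δt=0.04367, u=1.05583, d=0.94712, q=0.49526, disc=e^(-rΔt)=0.99904
k=6 terminal: V=max(K-S,0) → 59.4997 49.3882 38.1160 25.5500 11.5416 0.0000 0.0000
k=5: j=0 S=93.0087 intr=54.5813 cont=54.4395 V=54.5813[EX]; j=1 S=103.6848 intr=43.9052 cont=43.7635 V=43.9052[EX]; j=2 S=115.5863 intr=32.0037 cont=31.8619 V=32.0037[EX]; j=3 S=128.8540 intr=18.7360 cont=18.5943 V=18.7360[EX]; j=4 S=143.6446 intr=3.9454 cont=5.8199 V=5.8199[hold]; j=5 S=160.1329 intr=0.0000 cont=0.0000 V=0.0000[hold]  S*(5)=128.8540
k=4: j=0 S=98.2018 intr=49.3882 cont=49.2465 V=49.3882[EX]; j=1 S=109.4740 intr=38.1160 cont=37.9743 V=38.1160[EX]; j=2 S=122.0400 intr=25.5500 cont=25.4083 V=25.5500[EX]; j=3 S=136.0484 intr=11.5416 cont=12.3273 V=12.3273[hold]; j=4 S=151.6649 intr=0.0000 cont=2.9347 V=2.9347[hold]  S*(4)=122.0400
k=3: j=0 S=103.6848 intr=43.9052 cont=43.7635 V=43.9052[EX]; j=1 S=115.5863 intr=32.0037 cont=31.8619 V=32.0037[EX]; j=2 S=128.8540 intr=18.7360 cont=18.9831 V=18.9831[hold]; j=3 S=143.6446 intr=3.9454 cont=7.6681 V=7.6681[hold]  S*(3)=115.5863
k=2: j=0 S=109.4740 intr=38.1160 cont=37.9743 V=38.1160[EX]; j=1 S=122.0400 intr=25.5500 cont=25.5305 V=25.5500[EX]; j=2 S=136.0484 intr=11.5416 cont=13.3664 V=13.3664[hold]  S*(2)=122.0400
k=1: j=0 S=115.5863 intr=32.0037 cont=31.8619 V=32.0037[EX]; j=1 S=128.8540 intr=18.7360 cont=19.4972 V=19.4972[hold]  S*(1)=115.5863
k=0: j=0 S=122.0400 intr=25.5500 cont=25.7849 V=25.7849[hold]  S*(0)=-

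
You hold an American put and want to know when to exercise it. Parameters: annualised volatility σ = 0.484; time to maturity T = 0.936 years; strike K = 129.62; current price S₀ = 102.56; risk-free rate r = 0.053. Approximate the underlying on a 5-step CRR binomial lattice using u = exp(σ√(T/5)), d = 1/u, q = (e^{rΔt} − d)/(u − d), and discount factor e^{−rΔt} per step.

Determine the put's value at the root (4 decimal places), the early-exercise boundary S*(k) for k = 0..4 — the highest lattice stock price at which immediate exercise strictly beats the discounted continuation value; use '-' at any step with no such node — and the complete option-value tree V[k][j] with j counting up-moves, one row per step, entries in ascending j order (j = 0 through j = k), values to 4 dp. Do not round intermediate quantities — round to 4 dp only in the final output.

price = 34.0918
boundary = - - 67.4662 83.1825 102.5600
tree:
34.0918
47.1245 20.2030
62.1538 31.2730 8.2206
74.9007 46.4375 14.9348 0.8677
85.2392 62.1538 27.0600 1.6581 0.0000
93.6244 74.9007 46.4375 3.1686 0.0000 0.0000

Δt=0.18720  u=1.23295  d=0.81106  q=0.47147  discount=0.99013
step 5 (expiry): payoffs max(K−S,0) = 93.6244 74.9007 46.4375 3.1686 0.0000 0.0000
step 4: (k=4,j=0): S=44.3808, (K−S)⁺=85.2392, hold=83.9595 ⇒ V=85.2392 exercise | (k=4,j=1): S=67.4662, (K−S)⁺=62.1538, hold=60.8741 ⇒ V=62.1538 exercise | (k=4,j=2): S=102.5600, (K−S)⁺=27.0600, hold=25.7803 ⇒ V=27.0600 exercise | (k=4,j=3): S=155.9084, (K−S)⁺=0.0000, hold=1.6581 ⇒ V=1.6581 continue | (k=4,j=4): S=237.0070, (K−S)⁺=0.0000, hold=0.0000 ⇒ V=0.0000 continue  boundary S*=102.5600
step 3: (k=3,j=0): S=54.7193, (K−S)⁺=74.9007, hold=73.6210 ⇒ V=74.9007 exercise | (k=3,j=1): S=83.1825, (K−S)⁺=46.4375, hold=45.1578 ⇒ V=46.4375 exercise | (k=3,j=2): S=126.4514, (K−S)⁺=3.1686, hold=14.9348 ⇒ V=14.9348 continue | (k=3,j=3): S=192.2274, (K−S)⁺=0.0000, hold=0.8677 ⇒ V=0.8677 continue  boundary S*=83.1825
step 2: (k=2,j=0): S=67.4662, (K−S)⁺=62.1538, hold=60.8741 ⇒ V=62.1538 exercise | (k=2,j=1): S=102.5600, (K−S)⁺=27.0600, hold=31.2730 ⇒ V=31.2730 continue | (k=2,j=2): S=155.9084, (K−S)⁺=0.0000, hold=8.2206 ⇒ V=8.2206 continue  boundary S*=67.4662
step 1: (k=1,j=0): S=83.1825, (K−S)⁺=46.4375, hold=47.1245 ⇒ V=47.1245 continue | (k=1,j=1): S=126.4514, (K−S)⁺=3.1686, hold=20.2030 ⇒ V=20.2030 continue  boundary S*=-
step 0: (k=0,j=0): S=102.5600, (K−S)⁺=27.0600, hold=34.0918 ⇒ V=34.0918 continue  boundary S*=-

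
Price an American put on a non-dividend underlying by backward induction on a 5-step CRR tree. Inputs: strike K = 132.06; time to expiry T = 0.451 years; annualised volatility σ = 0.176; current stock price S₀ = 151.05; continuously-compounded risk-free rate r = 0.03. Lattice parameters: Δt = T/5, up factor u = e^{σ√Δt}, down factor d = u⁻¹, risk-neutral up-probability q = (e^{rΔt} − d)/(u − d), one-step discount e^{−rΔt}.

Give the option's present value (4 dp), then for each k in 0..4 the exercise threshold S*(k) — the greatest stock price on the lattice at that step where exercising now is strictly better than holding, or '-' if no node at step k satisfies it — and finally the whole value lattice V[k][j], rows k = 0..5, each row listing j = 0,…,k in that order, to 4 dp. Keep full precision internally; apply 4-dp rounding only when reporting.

price = 0.9090
boundary = - - - - 122.2632
tree:
0.9090
1.6836 0.1767
3.0803 0.3634 0.0000
5.5492 0.7473 0.0000 0.0000
9.7968 1.5367 0.0000 0.0000 0.0000
16.0916 3.1602 0.0000 0.0000 0.0000 0.0000

Δt=0.09020  u=1.05428  d=0.94851  q=0.51241  discount=0.99730
step 5 (expiry): payoffs max(K−S,0) = 16.0916 3.1602 0.0000 0.0000 0.0000 0.0000
step 4: (k=4,j=0): S=122.2632, (K−S)⁺=9.7968, hold=9.4399 ⇒ V=9.7968 exercise | (k=4,j=1): S=135.8965, (K−S)⁺=0.0000, hold=1.5367 ⇒ V=1.5367 continue | (k=4,j=2): S=151.0500, (K−S)⁺=0.0000, hold=0.0000 ⇒ V=0.0000 continue | (k=4,j=3): S=167.8932, (K−S)⁺=0.0000, hold=0.0000 ⇒ V=0.0000 continue | (k=4,j=4): S=186.6146, (K−S)⁺=0.0000, hold=0.0000 ⇒ V=0.0000 continue  boundary S*=122.2632
step 3: (k=3,j=0): S=128.8998, (K−S)⁺=3.1602, hold=5.5492 ⇒ V=5.5492 continue | (k=3,j=1): S=143.2731, (K−S)⁺=0.0000, hold=0.7473 ⇒ V=0.7473 continue | (k=3,j=2): S=159.2491, (K−S)⁺=0.0000, hold=0.0000 ⇒ V=0.0000 continue | (k=3,j=3): S=177.0066, (K−S)⁺=0.0000, hold=0.0000 ⇒ V=0.0000 continue  boundary S*=-
step 2: (k=2,j=0): S=135.8965, (K−S)⁺=0.0000, hold=3.0803 ⇒ V=3.0803 continue | (k=2,j=1): S=151.0500, (K−S)⁺=0.0000, hold=0.3634 ⇒ V=0.3634 continue | (k=2,j=2): S=167.8932, (K−S)⁺=0.0000, hold=0.0000 ⇒ V=0.0000 continue  boundary S*=-
step 1: (k=1,j=0): S=143.2731, (K−S)⁺=0.0000, hold=1.6836 ⇒ V=1.6836 continue | (k=1,j=1): S=159.2491, (K−S)⁺=0.0000, hold=0.1767 ⇒ V=0.1767 continue  boundary S*=-
step 0: (k=0,j=0): S=151.0500, (K−S)⁺=0.0000, hold=0.9090 ⇒ V=0.9090 continue  boundary S*=-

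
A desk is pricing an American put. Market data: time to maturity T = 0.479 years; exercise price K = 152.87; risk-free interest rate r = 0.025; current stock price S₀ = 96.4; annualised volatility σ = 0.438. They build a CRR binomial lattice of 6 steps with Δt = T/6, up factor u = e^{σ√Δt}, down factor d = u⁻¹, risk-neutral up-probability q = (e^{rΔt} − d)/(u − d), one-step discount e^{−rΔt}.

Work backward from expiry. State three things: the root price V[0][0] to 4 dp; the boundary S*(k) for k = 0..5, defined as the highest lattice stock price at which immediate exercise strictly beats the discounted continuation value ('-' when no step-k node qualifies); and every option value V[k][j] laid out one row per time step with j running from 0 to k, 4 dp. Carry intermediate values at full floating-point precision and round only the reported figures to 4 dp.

price = 56.6491
boundary = - 85.1786 96.4000 85.1786 96.4000 109.0997
tree:
56.6491
67.6914 44.7865
77.6066 56.4700 32.1717
86.3676 67.6914 43.8212 19.5412
94.1088 77.6066 56.4700 30.1444 8.0044
100.9488 86.3676 67.6914 43.7703 15.3398 0.0000
106.9927 94.1088 77.6066 56.4700 29.3975 0.0000 0.0000

Δt=0.07983, u=1.13174, d=0.88360, q=0.47715, disc=e^(-rΔt)=0.99801
k=6 terminal: V=max(K-S,0) → 106.9927 94.1088 77.6066 56.4700 29.3975 0.0000 0.0000
k=5: j=0 S=51.9212 intr=100.9488 cont=100.6441 V=100.9488[EX]; j=1 S=66.5024 intr=86.3676 cont=86.0628 V=86.3676[EX]; j=2 S=85.1786 intr=67.6914 cont=67.3866 V=67.6914[EX]; j=3 S=109.0997 intr=43.7703 cont=43.4655 V=43.7703[EX]; j=4 S=139.7387 intr=13.1313 cont=15.3398 V=15.3398[hold]; j=5 S=178.9822 intr=0.0000 cont=0.0000 V=0.0000[hold]  S*(5)=109.0997
k=4: j=0 S=58.7612 intr=94.1088 cont=93.8040 V=94.1088[EX]; j=1 S=75.2634 intr=77.6066 cont=77.3018 V=77.6066[EX]; j=2 S=96.4000 intr=56.4700 cont=56.1652 V=56.4700[EX]; j=3 S=123.4725 intr=29.3975 cont=30.1444 V=30.1444[hold]; j=4 S=158.1478 intr=0.0000 cont=8.0044 V=8.0044[hold]  S*(4)=96.4000
k=3: j=0 S=66.5024 intr=86.3676 cont=86.0628 V=86.3676[EX]; j=1 S=85.1786 intr=67.6914 cont=67.3866 V=67.6914[EX]; j=2 S=109.0997 intr=43.7703 cont=43.8212 V=43.8212[hold]; j=3 S=139.7387 intr=13.1313 cont=19.5412 V=19.5412[hold]  S*(3)=85.1786
k=2: j=0 S=75.2634 intr=77.6066 cont=77.3018 V=77.6066[EX]; j=1 S=96.4000 intr=56.4700 cont=56.1894 V=56.4700[EX]; j=2 S=123.4725 intr=29.3975 cont=32.1717 V=32.1717[hold]  S*(2)=96.4000
k=1: j=0 S=85.1786 intr=67.6914 cont=67.3866 V=67.6914[EX]; j=1 S=109.0997 intr=43.7703 cont=44.7865 V=44.7865[hold]  S*(1)=85.1786
k=0: j=0 S=96.4000 intr=56.4700 cont=56.6491 V=56.6491[hold]  S*(0)=-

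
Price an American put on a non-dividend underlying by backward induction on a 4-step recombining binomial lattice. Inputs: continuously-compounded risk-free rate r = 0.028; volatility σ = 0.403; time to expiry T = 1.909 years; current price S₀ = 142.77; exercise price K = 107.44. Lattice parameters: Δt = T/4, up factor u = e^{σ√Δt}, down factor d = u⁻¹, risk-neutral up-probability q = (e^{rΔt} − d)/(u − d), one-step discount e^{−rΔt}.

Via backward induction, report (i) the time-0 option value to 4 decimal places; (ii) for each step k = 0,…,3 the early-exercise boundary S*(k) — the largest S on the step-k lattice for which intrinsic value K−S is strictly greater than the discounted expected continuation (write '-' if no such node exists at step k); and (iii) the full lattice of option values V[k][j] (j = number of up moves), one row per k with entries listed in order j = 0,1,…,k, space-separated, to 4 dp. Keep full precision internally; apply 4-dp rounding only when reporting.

Δt=0.47725, u=1.32102, d=0.75699, q=0.45470, disc=e^(-rΔt)=0.98673
k=4 terminal: V=max(K-S,0) → 60.5590 25.6280 0.0000 0.0000 0.0000
k=3: j=0 S=61.9308 intr=45.5092 cont=44.0830 V=45.5092[EX]; j=1 S=108.0754 intr=0.0000 cont=13.7896 V=13.7896[hold]; j=2 S=188.6023 intr=0.0000 cont=0.0000 V=0.0000[hold]; j=3 S=329.1297 intr=0.0000 cont=0.0000 V=0.0000[hold]  S*(3)=61.9308
k=2: j=0 S=81.8120 intr=25.6280 cont=30.6738 V=30.6738[hold]; j=1 S=142.7700 intr=0.0000 cont=7.4197 V=7.4197[hold]; j=2 S=249.1478 intr=0.0000 cont=0.0000 V=0.0000[hold]  S*(2)=-
k=1: j=0 S=108.0754 intr=0.0000 cont=19.8334 V=19.8334[hold]; j=1 S=188.6023 intr=0.0000 cont=3.9923 V=3.9923[hold]  S*(1)=-
k=0: j=0 S=142.7700 intr=0.0000 cont=12.4629 V=12.4629[hold]  S*(0)=-

price = 12.4629
boundary = - - - 61.9308
tree:
12.4629
19.8334 3.9923
30.6738 7.4197 0.0000
45.5092 13.7896 0.0000 0.0000
60.5590 25.6280 0.0000 0.0000 0.0000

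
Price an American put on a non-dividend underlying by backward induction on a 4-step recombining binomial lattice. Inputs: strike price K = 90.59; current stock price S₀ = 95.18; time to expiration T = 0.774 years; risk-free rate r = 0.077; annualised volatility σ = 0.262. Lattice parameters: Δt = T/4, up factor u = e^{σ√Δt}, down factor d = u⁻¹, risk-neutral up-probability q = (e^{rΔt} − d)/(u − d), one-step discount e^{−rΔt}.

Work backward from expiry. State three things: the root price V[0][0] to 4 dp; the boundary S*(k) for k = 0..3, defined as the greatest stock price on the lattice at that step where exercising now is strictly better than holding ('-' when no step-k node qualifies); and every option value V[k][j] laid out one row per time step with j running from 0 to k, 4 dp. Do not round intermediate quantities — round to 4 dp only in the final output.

Δt=0.19350  u=1.12215  d=0.89114  q=0.53620  discount=0.98521
step 4 (expiry): payoffs max(K−S,0) = 30.5645 15.0041 0.0000 0.0000 0.0000
step 3: (k=3,j=0): S=67.3578, (K−S)⁺=23.2322, hold=21.8924 ⇒ V=23.2322 exercise | (k=3,j=1): S=84.8190, (K−S)⁺=5.7710, hold=6.8560 ⇒ V=6.8560 continue | (k=3,j=2): S=106.8066, (K−S)⁺=0.0000, hold=0.0000 ⇒ V=0.0000 continue | (k=3,j=3): S=134.4941, (K−S)⁺=0.0000, hold=0.0000 ⇒ V=0.0000 continue  boundary S*=67.3578
step 2: (k=2,j=0): S=75.5859, (K−S)⁺=15.0041, hold=14.2376 ⇒ V=15.0041 exercise | (k=2,j=1): S=95.1800, (K−S)⁺=0.0000, hold=3.1328 ⇒ V=3.1328 continue | (k=2,j=2): S=119.8535, (K−S)⁺=0.0000, hold=0.0000 ⇒ V=0.0000 continue  boundary S*=75.5859
step 1: (k=1,j=0): S=84.8190, (K−S)⁺=5.7710, hold=8.5110 ⇒ V=8.5110 continue | (k=1,j=1): S=106.8066, (K−S)⁺=0.0000, hold=1.4315 ⇒ V=1.4315 continue  boundary S*=-
step 0: (k=0,j=0): S=95.1800, (K−S)⁺=0.0000, hold=4.6452 ⇒ V=4.6452 continue  boundary S*=-

price = 4.6452
boundary = - - 75.5859 67.3578
tree:
4.6452
8.5110 1.4315
15.0041 3.1328 0.0000
23.2322 6.8560 0.0000 0.0000
30.5645 15.0041 0.0000 0.0000 0.0000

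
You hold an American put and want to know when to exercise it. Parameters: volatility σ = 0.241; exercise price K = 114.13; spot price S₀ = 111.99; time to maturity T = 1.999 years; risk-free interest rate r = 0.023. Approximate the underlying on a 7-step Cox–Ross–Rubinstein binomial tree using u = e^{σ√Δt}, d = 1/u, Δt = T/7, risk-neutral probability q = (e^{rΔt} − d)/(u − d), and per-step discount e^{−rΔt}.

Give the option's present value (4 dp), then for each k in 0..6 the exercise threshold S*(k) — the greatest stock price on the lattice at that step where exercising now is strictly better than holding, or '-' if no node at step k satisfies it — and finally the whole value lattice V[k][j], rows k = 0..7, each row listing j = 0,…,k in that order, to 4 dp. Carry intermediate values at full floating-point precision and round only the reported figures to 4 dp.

price = 14.5137
boundary = - - - 76.0999 66.9040 76.0999 86.5597
tree:
14.5137
20.7280 8.3260
28.6217 12.8987 3.7414
38.0301 19.3424 6.4539 1.0058
47.2260 27.8379 10.8766 1.9984 0.0000
55.3106 38.0301 17.7431 3.9704 0.0000 0.0000
62.4183 47.2260 27.5703 7.8885 0.0000 0.0000 0.0000
68.6671 55.3106 38.0301 15.6728 0.0000 0.0000 0.0000 0.0000

params: Δt=0.28557 u=1.13745 d=0.87916 q=0.49336 e^(-rΔt)=0.99345
t_7 payoffs: 68.6671 55.3106 38.0301 15.6728 0.0000 0.0000 0.0000 0.0000
t_6: node(6,0) S=51.7117 payoff=62.4183 vs cont=61.6712 → 62.4183 [stop]  node(6,1) S=66.9040 payoff=47.2260 vs cont=46.4788 → 47.2260 [stop]  node(6,2) S=86.5597 payoff=27.5703 vs cont=26.8232 → 27.5703 [stop]  node(6,3) S=111.9900 payoff=2.1400 vs cont=7.8885 → 7.8885 [wait]  node(6,4) S=144.8915 payoff=0.0000 vs cont=0.0000 → 0.0000 [wait]  node(6,5) S=187.4590 payoff=0.0000 vs cont=0.0000 → 0.0000 [wait]  node(6,6) S=242.5325 payoff=0.0000 vs cont=0.0000 → 0.0000 [wait]  ⇒ S*(6)=86.5597
t_5: node(5,0) S=58.8194 payoff=55.3106 vs cont=54.5635 → 55.3106 [stop]  node(5,1) S=76.0999 payoff=38.0301 vs cont=37.2830 → 38.0301 [stop]  node(5,2) S=98.4572 payoff=15.6728 vs cont=17.7431 → 17.7431 [wait]  node(5,3) S=127.3829 payoff=0.0000 vs cont=3.9704 → 3.9704 [wait]  node(5,4) S=164.8066 payoff=0.0000 vs cont=0.0000 → 0.0000 [wait]  node(5,5) S=213.2250 payoff=0.0000 vs cont=0.0000 → 0.0000 [wait]  ⇒ S*(5)=76.0999
t_4: node(4,0) S=66.9040 payoff=47.2260 vs cont=46.4788 → 47.2260 [stop]  node(4,1) S=86.5597 payoff=27.5703 vs cont=27.8379 → 27.8379 [wait]  node(4,2) S=111.9900 payoff=2.1400 vs cont=10.8766 → 10.8766 [wait]  node(4,3) S=144.8915 payoff=0.0000 vs cont=1.9984 → 1.9984 [wait]  node(4,4) S=187.4590 payoff=0.0000 vs cont=0.0000 → 0.0000 [wait]  ⇒ S*(4)=66.9040
t_3: node(3,0) S=76.0999 payoff=38.0301 vs cont=37.4141 → 38.0301 [stop]  node(3,1) S=98.4572 payoff=15.6728 vs cont=19.3424 → 19.3424 [wait]  node(3,2) S=127.3829 payoff=0.0000 vs cont=6.4539 → 6.4539 [wait]  node(3,3) S=164.8066 payoff=0.0000 vs cont=1.0058 → 1.0058 [wait]  ⇒ S*(3)=76.0999
t_2: node(2,0) S=86.5597 payoff=27.5703 vs cont=28.6217 → 28.6217 [wait]  node(2,1) S=111.9900 payoff=2.1400 vs cont=12.8987 → 12.8987 [wait]  node(2,2) S=144.8915 payoff=0.0000 vs cont=3.7414 → 3.7414 [wait]  ⇒ S*(2)=-
t_1: node(1,0) S=98.4572 payoff=15.6728 vs cont=20.7280 → 20.7280 [wait]  node(1,1) S=127.3829 payoff=0.0000 vs cont=8.3260 → 8.3260 [wait]  ⇒ S*(1)=-
t_0: node(0,0) S=111.9900 payoff=2.1400 vs cont=14.5137 → 14.5137 [wait]  ⇒ S*(0)=-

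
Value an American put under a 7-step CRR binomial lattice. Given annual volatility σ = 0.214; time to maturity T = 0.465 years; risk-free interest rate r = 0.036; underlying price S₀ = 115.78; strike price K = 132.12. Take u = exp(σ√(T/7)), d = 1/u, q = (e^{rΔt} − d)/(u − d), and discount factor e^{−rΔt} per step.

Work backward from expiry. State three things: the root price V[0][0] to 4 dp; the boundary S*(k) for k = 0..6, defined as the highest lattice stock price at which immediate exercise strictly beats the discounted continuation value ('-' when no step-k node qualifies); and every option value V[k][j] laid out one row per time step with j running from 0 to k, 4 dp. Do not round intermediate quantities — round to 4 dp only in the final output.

price = 17.1392
boundary = - 109.5670 103.6874 109.5670 103.6874 109.5670 115.7800
tree:
17.1392
22.5530 11.9748
28.4326 16.7670 7.3883
33.9967 22.5530 11.2403 3.6911
39.2623 28.4326 16.3681 6.3251 1.1564
44.2452 33.9967 22.5530 10.4530 2.3557 0.0000
48.9608 39.2623 28.4326 16.3400 4.7985 0.0000 0.0000
53.4233 44.2452 33.9967 22.5530 9.7747 0.0000 0.0000 0.0000

Δt=0.06643, u=1.05671, d=0.94634, q=0.50791, disc=e^(-rΔt)=0.99761
k=7 terminal: V=max(K-S,0) → 53.4233 44.2452 33.9967 22.5530 9.7747 0.0000 0.0000 0.0000
k=6: j=0 S=83.1592 intr=48.9608 cont=48.6452 V=48.9608[EX]; j=1 S=92.8577 intr=39.2623 cont=38.9467 V=39.2623[EX]; j=2 S=103.6874 intr=28.4326 cont=28.1171 V=28.4326[EX]; j=3 S=115.7800 intr=16.3400 cont=16.0244 V=16.3400[EX]; j=4 S=129.2830 intr=2.8370 cont=4.7985 V=4.7985[hold]; j=5 S=144.3607 intr=0.0000 cont=0.0000 V=0.0000[hold]; j=6 S=161.1969 intr=0.0000 cont=0.0000 V=0.0000[hold]  S*(6)=115.7800
k=5: j=0 S=87.8748 intr=44.2452 cont=43.9296 V=44.2452[EX]; j=1 S=98.1233 intr=33.9967 cont=33.6812 V=33.9967[EX]; j=2 S=109.5670 intr=22.5530 cont=22.2374 V=22.5530[EX]; j=3 S=122.3453 intr=9.7747 cont=10.4530 V=10.4530[hold]; j=4 S=136.6140 intr=0.0000 cont=2.3557 V=2.3557[hold]; j=5 S=152.5467 intr=0.0000 cont=0.0000 V=0.0000[hold]  S*(5)=109.5670
k=4: j=0 S=92.8577 intr=39.2623 cont=38.9467 V=39.2623[EX]; j=1 S=103.6874 intr=28.4326 cont=28.1171 V=28.4326[EX]; j=2 S=115.7800 intr=16.3400 cont=16.3681 V=16.3681[hold]; j=3 S=129.2830 intr=2.8370 cont=6.3251 V=6.3251[hold]; j=4 S=144.3607 intr=0.0000 cont=1.1564 V=1.1564[hold]  S*(4)=103.6874
k=3: j=0 S=98.1233 intr=33.9967 cont=33.6812 V=33.9967[EX]; j=1 S=109.5670 intr=22.5530 cont=22.2517 V=22.5530[EX]; j=2 S=122.3453 intr=9.7747 cont=11.2403 V=11.2403[hold]; j=3 S=136.6140 intr=0.0000 cont=3.6911 V=3.6911[hold]  S*(3)=109.5670
k=2: j=0 S=103.6874 intr=28.4326 cont=28.1171 V=28.4326[EX]; j=1 S=115.7800 intr=16.3400 cont=16.7670 V=16.7670[hold]; j=2 S=129.2830 intr=2.8370 cont=7.3883 V=7.3883[hold]  S*(2)=103.6874
k=1: j=0 S=109.5670 intr=22.5530 cont=22.4538 V=22.5530[EX]; j=1 S=122.3453 intr=9.7747 cont=11.9748 V=11.9748[hold]  S*(1)=109.5670
k=0: j=0 S=115.7800 intr=16.3400 cont=17.1392 V=17.1392[hold]  S*(0)=-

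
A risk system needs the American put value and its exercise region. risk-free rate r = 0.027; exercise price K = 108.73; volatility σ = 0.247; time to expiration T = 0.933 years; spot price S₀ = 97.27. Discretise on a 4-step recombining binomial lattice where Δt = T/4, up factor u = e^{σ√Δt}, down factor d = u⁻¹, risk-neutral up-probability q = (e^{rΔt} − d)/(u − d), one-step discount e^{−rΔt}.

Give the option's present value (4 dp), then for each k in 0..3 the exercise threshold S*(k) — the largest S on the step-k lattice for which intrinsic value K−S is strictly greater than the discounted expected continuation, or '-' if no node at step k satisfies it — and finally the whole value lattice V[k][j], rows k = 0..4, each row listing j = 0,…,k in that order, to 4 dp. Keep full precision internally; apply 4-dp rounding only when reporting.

Δt=0.23325, u=1.12670, d=0.88755, q=0.49663, disc=e^(-rΔt)=0.99372
k=4 terminal: V=max(K-S,0) → 48.3700 32.1061 11.4600 0.0000 0.0000
k=3: j=0 S=68.0075 intr=40.7225 cont=40.0399 V=40.7225[EX]; j=1 S=86.3319 intr=22.3981 cont=21.7155 V=22.3981[EX]; j=2 S=109.5939 intr=0.0000 cont=5.7324 V=5.7324[hold]; j=3 S=139.1237 intr=0.0000 cont=0.0000 V=0.0000[hold]  S*(3)=86.3319
k=2: j=0 S=76.6239 intr=32.1061 cont=31.4235 V=32.1061[EX]; j=1 S=97.2700 intr=11.4600 cont=14.0328 V=14.0328[hold]; j=2 S=123.4792 intr=0.0000 cont=2.8674 V=2.8674[hold]  S*(2)=76.6239
k=1: j=0 S=86.3319 intr=22.3981 cont=22.9851 V=22.9851[hold]; j=1 S=109.5939 intr=0.0000 cont=8.4344 V=8.4344[hold]  S*(1)=-
k=0: j=0 S=97.2700 intr=11.4600 cont=15.6599 V=15.6599[hold]  S*(0)=-

price = 15.6599
boundary = - - 76.6239 86.3319
tree:
15.6599
22.9851 8.4344
32.1061 14.0328 2.8674
40.7225 22.3981 5.7324 0.0000
48.3700 32.1061 11.4600 0.0000 0.0000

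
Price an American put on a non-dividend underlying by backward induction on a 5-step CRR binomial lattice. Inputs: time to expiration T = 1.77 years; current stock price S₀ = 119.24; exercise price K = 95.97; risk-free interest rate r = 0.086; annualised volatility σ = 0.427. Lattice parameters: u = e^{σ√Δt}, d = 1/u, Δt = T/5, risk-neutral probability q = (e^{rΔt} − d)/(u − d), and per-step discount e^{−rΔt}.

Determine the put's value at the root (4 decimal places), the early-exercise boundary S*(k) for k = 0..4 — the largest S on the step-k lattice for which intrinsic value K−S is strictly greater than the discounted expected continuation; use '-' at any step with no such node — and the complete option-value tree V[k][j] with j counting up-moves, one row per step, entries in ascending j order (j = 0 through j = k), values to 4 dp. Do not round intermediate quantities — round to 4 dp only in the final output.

price = 9.3182
boundary = - - - 55.6438 71.7384
tree:
9.3182
15.7396 3.3993
25.7700 6.5675 0.4044
40.3262 12.6417 0.8288 0.0000
52.8100 24.2316 1.6987 0.0000 0.0000
62.4930 40.3262 3.4817 0.0000 0.0000 0.0000

Δt=0.35400  u=1.28924  d=0.77565  q=0.49701  discount=0.97001
step 5 (expiry): payoffs max(K−S,0) = 62.4930 40.3262 3.4817 0.0000 0.0000 0.0000
step 4: (k=4,j=0): S=43.1600, (K−S)⁺=52.8100, hold=49.9323 ⇒ V=52.8100 exercise | (k=4,j=1): S=71.7384, (K−S)⁺=24.2316, hold=21.3539 ⇒ V=24.2316 exercise | (k=4,j=2): S=119.2400, (K−S)⁺=0.0000, hold=1.6987 ⇒ V=1.6987 continue | (k=4,j=3): S=198.1948, (K−S)⁺=0.0000, hold=0.0000 ⇒ V=0.0000 continue | (k=4,j=4): S=329.4295, (K−S)⁺=0.0000, hold=0.0000 ⇒ V=0.0000 continue  boundary S*=71.7384
step 3: (k=3,j=0): S=55.6438, (K−S)⁺=40.3262, hold=37.4485 ⇒ V=40.3262 exercise | (k=3,j=1): S=92.4883, (K−S)⁺=3.4817, hold=12.6417 ⇒ V=12.6417 continue | (k=3,j=2): S=153.7295, (K−S)⁺=0.0000, hold=0.8288 ⇒ V=0.8288 continue | (k=3,j=3): S=255.5214, (K−S)⁺=0.0000, hold=0.0000 ⇒ V=0.0000 continue  boundary S*=55.6438
step 2: (k=2,j=0): S=71.7384, (K−S)⁺=24.2316, hold=25.7700 ⇒ V=25.7700 continue | (k=2,j=1): S=119.2400, (K−S)⁺=0.0000, hold=6.5675 ⇒ V=6.5675 continue | (k=2,j=2): S=198.1948, (K−S)⁺=0.0000, hold=0.4044 ⇒ V=0.4044 continue  boundary S*=-
step 1: (k=1,j=0): S=92.4883, (K−S)⁺=3.4817, hold=15.7396 ⇒ V=15.7396 continue | (k=1,j=1): S=153.7295, (K−S)⁺=0.0000, hold=3.3993 ⇒ V=3.3993 continue  boundary S*=-
step 0: (k=0,j=0): S=119.2400, (K−S)⁺=0.0000, hold=9.3182 ⇒ V=9.3182 continue  boundary S*=-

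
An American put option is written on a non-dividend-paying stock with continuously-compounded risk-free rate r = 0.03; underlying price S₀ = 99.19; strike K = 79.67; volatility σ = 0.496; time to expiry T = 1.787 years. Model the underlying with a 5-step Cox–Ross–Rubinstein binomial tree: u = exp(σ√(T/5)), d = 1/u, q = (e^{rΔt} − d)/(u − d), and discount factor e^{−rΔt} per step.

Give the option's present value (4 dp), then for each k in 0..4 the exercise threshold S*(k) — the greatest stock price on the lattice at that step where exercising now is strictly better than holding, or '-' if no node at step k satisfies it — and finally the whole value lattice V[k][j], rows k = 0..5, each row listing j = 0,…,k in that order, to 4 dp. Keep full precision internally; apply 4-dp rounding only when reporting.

price = 13.0550
boundary = - - - 40.7505 54.8165
tree:
13.0550
19.4057 5.4293
28.0325 9.0877 0.9857
38.9195 15.0969 1.7929 0.0000
49.3762 24.8535 3.2613 0.0000 0.0000
57.1496 38.9195 5.9323 0.0000 0.0000 0.0000

params: Δt=0.35740 u=1.34517 d=0.74340 q=0.44432 e^(-rΔt)=0.98934
t_5 payoffs: 57.1496 38.9195 5.9323 0.0000 0.0000 0.0000
t_4: node(4,0) S=30.2938 payoff=49.3762 vs cont=48.5265 → 49.3762 [stop]  node(4,1) S=54.8165 payoff=24.8535 vs cont=24.0039 → 24.8535 [stop]  node(4,2) S=99.1900 payoff=0.0000 vs cont=3.2613 → 3.2613 [wait]  node(4,3) S=179.4836 payoff=0.0000 vs cont=0.0000 → 0.0000 [wait]  node(4,4) S=324.7744 payoff=0.0000 vs cont=0.0000 → 0.0000 [wait]  ⇒ S*(4)=54.8165
t_3: node(3,0) S=40.7505 payoff=38.9195 vs cont=38.0699 → 38.9195 [stop]  node(3,1) S=73.7377 payoff=5.9323 vs cont=15.0969 → 15.0969 [wait]  node(3,2) S=133.4278 payoff=0.0000 vs cont=1.7929 → 1.7929 [wait]  node(3,3) S=241.4367 payoff=0.0000 vs cont=0.0000 → 0.0000 [wait]  ⇒ S*(3)=40.7505
t_2: node(2,0) S=54.8165 payoff=24.8535 vs cont=28.0325 → 28.0325 [wait]  node(2,1) S=99.1900 payoff=0.0000 vs cont=9.0877 → 9.0877 [wait]  node(2,2) S=179.4836 payoff=0.0000 vs cont=0.9857 → 0.9857 [wait]  ⇒ S*(2)=-
t_1: node(1,0) S=73.7377 payoff=5.9323 vs cont=19.4057 → 19.4057 [wait]  node(1,1) S=133.4278 payoff=0.0000 vs cont=5.4293 → 5.4293 [wait]  ⇒ S*(1)=-
t_0: node(0,0) S=99.1900 payoff=0.0000 vs cont=13.0550 → 13.0550 [wait]  ⇒ S*(0)=-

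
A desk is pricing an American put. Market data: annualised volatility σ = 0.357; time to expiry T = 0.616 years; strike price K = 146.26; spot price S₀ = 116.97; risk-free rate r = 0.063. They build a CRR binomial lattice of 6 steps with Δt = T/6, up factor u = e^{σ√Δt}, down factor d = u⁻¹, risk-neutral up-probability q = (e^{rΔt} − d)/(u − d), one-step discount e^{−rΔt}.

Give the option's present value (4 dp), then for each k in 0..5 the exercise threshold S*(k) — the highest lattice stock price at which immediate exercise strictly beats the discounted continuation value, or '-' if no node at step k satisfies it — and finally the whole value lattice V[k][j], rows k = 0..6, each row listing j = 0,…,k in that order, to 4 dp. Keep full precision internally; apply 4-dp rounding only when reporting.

params: Δt=0.10267 u=1.12119 d=0.89191 q=0.49974 e^(-rΔt)=0.99355
t_6 payoffs: 87.3750 72.2380 53.2097 29.2900 0.0000 0.0000 0.0000
t_5: node(5,0) S=66.0211 payoff=80.2389 vs cont=79.2960 → 80.2389 [stop]  node(5,1) S=82.9926 payoff=63.2674 vs cont=62.3244 → 63.2674 [stop]  node(5,2) S=104.3269 payoff=41.9331 vs cont=40.9902 → 41.9331 [stop]  node(5,3) S=131.1453 payoff=15.1147 vs cont=14.5583 → 15.1147 [stop]  node(5,4) S=164.8578 payoff=0.0000 vs cont=0.0000 → 0.0000 [wait]  node(5,5) S=207.2365 payoff=0.0000 vs cont=0.0000 → 0.0000 [wait]  ⇒ S*(5)=131.1453
t_4: node(4,0) S=74.0220 payoff=72.2380 vs cont=71.2950 → 72.2380 [stop]  node(4,1) S=93.0503 payoff=53.2097 vs cont=52.2667 → 53.2097 [stop]  node(4,2) S=116.9700 payoff=29.2900 vs cont=28.3470 → 29.2900 [stop]  node(4,3) S=147.0386 payoff=0.0000 vs cont=7.5126 → 7.5126 [wait]  node(4,4) S=184.8366 payoff=0.0000 vs cont=0.0000 → 0.0000 [wait]  ⇒ S*(4)=116.9700
t_3: node(3,0) S=82.9926 payoff=63.2674 vs cont=62.3244 → 63.2674 [stop]  node(3,1) S=104.3269 payoff=41.9331 vs cont=40.9902 → 41.9331 [stop]  node(3,2) S=131.1453 payoff=15.1147 vs cont=18.2884 → 18.2884 [wait]  node(3,3) S=164.8578 payoff=0.0000 vs cont=3.7340 → 3.7340 [wait]  ⇒ S*(3)=104.3269
t_2: node(2,0) S=93.0503 payoff=53.2097 vs cont=52.2667 → 53.2097 [stop]  node(2,1) S=116.9700 payoff=29.2900 vs cont=29.9228 → 29.9228 [wait]  node(2,2) S=147.0386 payoff=0.0000 vs cont=10.9440 → 10.9440 [wait]  ⇒ S*(2)=93.0503
t_1: node(1,0) S=104.3269 payoff=41.9331 vs cont=41.3044 → 41.9331 [stop]  node(1,1) S=131.1453 payoff=15.1147 vs cont=20.3067 → 20.3067 [wait]  ⇒ S*(1)=104.3269
t_0: node(0,0) S=116.9700 payoff=29.2900 vs cont=30.9249 → 30.9249 [wait]  ⇒ S*(0)=-

price = 30.9249
boundary = - 104.3269 93.0503 104.3269 116.9700 131.1453
tree:
30.9249
41.9331 20.3067
53.2097 29.9228 10.9440
63.2674 41.9331 18.2884 3.7340
72.2380 53.2097 29.2900 7.5126 0.0000
80.2389 63.2674 41.9331 15.1147 0.0000 0.0000
87.3750 72.2380 53.2097 29.2900 0.0000 0.0000 0.0000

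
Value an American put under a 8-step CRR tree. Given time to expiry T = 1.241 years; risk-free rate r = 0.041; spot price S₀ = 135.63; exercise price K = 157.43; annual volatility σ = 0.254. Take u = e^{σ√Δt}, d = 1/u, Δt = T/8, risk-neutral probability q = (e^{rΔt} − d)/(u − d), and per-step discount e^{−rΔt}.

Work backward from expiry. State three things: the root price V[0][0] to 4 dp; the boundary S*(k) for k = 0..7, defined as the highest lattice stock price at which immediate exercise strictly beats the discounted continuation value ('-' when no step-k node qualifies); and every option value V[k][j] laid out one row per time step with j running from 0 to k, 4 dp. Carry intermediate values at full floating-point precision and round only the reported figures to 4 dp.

Δt=0.15513, u=1.10522, d=0.90480, q=0.50685, disc=e^(-rΔt)=0.99366
k=8 terminal: V=max(K-S,0) → 96.5071 83.0126 66.5291 46.3945 21.8000 0.0000 0.0000 0.0000 0.0000
k=7: j=0 S=67.3329 intr=90.0971 cont=89.0990 V=90.0971[EX]; j=1 S=82.2472 intr=75.1828 cont=74.1847 V=75.1828[EX]; j=2 S=100.4651 intr=56.9649 cont=55.9668 V=56.9649[EX]; j=3 S=122.7182 intr=34.7118 cont=33.7137 V=34.7118[EX]; j=4 S=149.9004 intr=7.5296 cont=10.6826 V=10.6826[hold]; j=5 S=183.1034 intr=0.0000 cont=0.0000 V=0.0000[hold]; j=6 S=223.6610 intr=0.0000 cont=0.0000 V=0.0000[hold]; j=7 S=273.2022 intr=0.0000 cont=0.0000 V=0.0000[hold]  S*(7)=122.7182
k=6: j=0 S=74.4174 intr=83.0126 cont=82.0145 V=83.0126[EX]; j=1 S=90.9009 intr=66.5291 cont=65.5310 V=66.5291[EX]; j=2 S=111.0355 intr=46.3945 cont=45.3964 V=46.3945[EX]; j=3 S=135.6300 intr=21.8000 cont=22.3898 V=22.3898[hold]; j=4 S=165.6722 intr=0.0000 cont=5.2347 V=5.2347[hold]; j=5 S=202.3687 intr=0.0000 cont=0.0000 V=0.0000[hold]; j=6 S=247.1936 intr=0.0000 cont=0.0000 V=0.0000[hold]  S*(6)=111.0355
k=5: j=0 S=82.2472 intr=75.1828 cont=74.1847 V=75.1828[EX]; j=1 S=100.4651 intr=56.9649 cont=55.9668 V=56.9649[EX]; j=2 S=122.7182 intr=34.7118 cont=34.0108 V=34.7118[EX]; j=3 S=149.9004 intr=7.5296 cont=13.6080 V=13.6080[hold]; j=4 S=183.1034 intr=0.0000 cont=2.5652 V=2.5652[hold]; j=5 S=223.6610 intr=0.0000 cont=0.0000 V=0.0000[hold]  S*(5)=122.7182
k=4: j=0 S=90.9009 intr=66.5291 cont=65.5310 V=66.5291[EX]; j=1 S=111.0355 intr=46.3945 cont=45.3964 V=46.3945[EX]; j=2 S=135.6300 intr=21.8000 cont=23.8632 V=23.8632[hold]; j=3 S=165.6722 intr=0.0000 cont=7.9602 V=7.9602[hold]; j=4 S=202.3687 intr=0.0000 cont=1.2570 V=1.2570[hold]  S*(4)=111.0355
k=3: j=0 S=100.4651 intr=56.9649 cont=55.9668 V=56.9649[EX]; j=1 S=122.7182 intr=34.7118 cont=34.7528 V=34.7528[hold]; j=2 S=149.9004 intr=7.5296 cont=15.7026 V=15.7026[hold]; j=3 S=183.1034 intr=0.0000 cont=4.5338 V=4.5338[hold]  S*(3)=100.4651
k=2: j=0 S=111.0355 intr=46.3945 cont=45.4170 V=46.3945[EX]; j=1 S=135.6300 intr=21.8000 cont=24.9382 V=24.9382[hold]; j=2 S=165.6722 intr=0.0000 cont=9.9781 V=9.9781[hold]  S*(2)=111.0355
k=1: j=0 S=122.7182 intr=34.7118 cont=35.2942 V=35.2942[hold]; j=1 S=149.9004 intr=7.5296 cont=17.2456 V=17.2456[hold]  S*(1)=-
k=0: j=0 S=135.6300 intr=21.8000 cont=25.9806 V=25.9806[hold]  S*(0)=-

price = 25.9806
boundary = - - 111.0355 100.4651 111.0355 122.7182 111.0355 122.7182
tree:
25.9806
35.2942 17.2456
46.3945 24.9382 9.9781
56.9649 34.7528 15.7026 4.5338
66.5291 46.3945 23.8632 7.9602 1.2570
75.1828 56.9649 34.7118 13.6080 2.5652 0.0000
83.0126 66.5291 46.3945 22.3898 5.2347 0.0000 0.0000
90.0971 75.1828 56.9649 34.7118 10.6826 0.0000 0.0000 0.0000
96.5071 83.0126 66.5291 46.3945 21.8000 0.0000 0.0000 0.0000 0.0000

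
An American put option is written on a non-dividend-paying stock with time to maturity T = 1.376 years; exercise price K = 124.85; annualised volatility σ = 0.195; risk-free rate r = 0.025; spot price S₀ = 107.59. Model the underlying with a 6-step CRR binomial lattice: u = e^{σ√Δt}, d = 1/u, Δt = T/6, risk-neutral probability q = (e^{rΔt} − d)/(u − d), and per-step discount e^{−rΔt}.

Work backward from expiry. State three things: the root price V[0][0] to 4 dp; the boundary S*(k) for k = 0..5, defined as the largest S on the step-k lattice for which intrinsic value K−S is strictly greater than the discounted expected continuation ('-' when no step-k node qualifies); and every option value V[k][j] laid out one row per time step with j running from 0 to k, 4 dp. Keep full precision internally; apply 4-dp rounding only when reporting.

price = 19.3091
boundary = - 97.9978 89.2607 97.9978 89.2607 97.9978
tree:
19.3091
26.8522 12.2051
35.5893 18.5088 6.2238
43.5474 26.8522 10.6188 2.0278
50.7959 35.5893 17.4163 4.1403 0.0000
57.3983 43.5474 26.8522 8.4535 0.0000 0.0000
63.4120 50.7959 35.5893 17.2600 0.0000 0.0000 0.0000

Δt=0.22933, u=1.09788, d=0.91084, q=0.50741, disc=e^(-rΔt)=0.99428
k=6 terminal: V=max(K-S,0) → 63.4120 50.7959 35.5893 17.2600 0.0000 0.0000 0.0000
k=5: j=0 S=67.4517 intr=57.3983 cont=56.6845 V=57.3983[EX]; j=1 S=81.3026 intr=43.5474 cont=42.8336 V=43.5474[EX]; j=2 S=97.9978 intr=26.8522 cont=26.1385 V=26.8522[EX]; j=3 S=118.1211 intr=6.7289 cont=8.4535 V=8.4535[hold]; j=4 S=142.3768 intr=0.0000 cont=0.0000 V=0.0000[hold]; j=5 S=171.6132 intr=0.0000 cont=0.0000 V=0.0000[hold]  S*(5)=97.9978
k=4: j=0 S=74.0541 intr=50.7959 cont=50.0822 V=50.7959[EX]; j=1 S=89.2607 intr=35.5893 cont=34.8755 V=35.5893[EX]; j=2 S=107.5900 intr=17.2600 cont=17.4163 V=17.4163[hold]; j=3 S=129.6831 intr=0.0000 cont=4.1403 V=4.1403[hold]; j=4 S=156.3129 intr=0.0000 cont=0.0000 V=0.0000[hold]  S*(4)=89.2607
k=3: j=0 S=81.3026 intr=43.5474 cont=42.8336 V=43.5474[EX]; j=1 S=97.9978 intr=26.8522 cont=26.2173 V=26.8522[EX]; j=2 S=118.1211 intr=6.7289 cont=10.6188 V=10.6188[hold]; j=3 S=142.3768 intr=0.0000 cont=2.0278 V=2.0278[hold]  S*(3)=97.9978
k=2: j=0 S=89.2607 intr=35.5893 cont=34.8755 V=35.5893[EX]; j=1 S=107.5900 intr=17.2600 cont=18.5088 V=18.5088[hold]; j=2 S=129.6831 intr=0.0000 cont=6.2238 V=6.2238[hold]  S*(2)=89.2607
k=1: j=0 S=97.9978 intr=26.8522 cont=26.7685 V=26.8522[EX]; j=1 S=118.1211 intr=6.7289 cont=12.2051 V=12.2051[hold]  S*(1)=97.9978
k=0: j=0 S=107.5900 intr=17.2600 cont=19.3091 V=19.3091[hold]  S*(0)=-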